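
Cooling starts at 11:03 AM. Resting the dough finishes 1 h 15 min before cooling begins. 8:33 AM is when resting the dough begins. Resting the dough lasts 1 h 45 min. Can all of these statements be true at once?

No

Resting the dough ends at 11:03 AM − 75 min = 9:48 AM.
Resting the dough starts at 9:48 AM − 105 min = 8:03 AM.
But resting the dough is also said to start at 8:33 AM — a 30-minute conflict.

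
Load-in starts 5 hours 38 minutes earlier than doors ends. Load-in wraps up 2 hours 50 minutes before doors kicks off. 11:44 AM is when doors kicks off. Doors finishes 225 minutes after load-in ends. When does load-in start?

7:01 AM

Load-in ends at 11:44 AM − 170 min = 8:54 AM.
Doors ends at 8:54 AM + 225 min = 12:39 PM.
Load-in starts at 12:39 PM − 338 min = 7:01 AM.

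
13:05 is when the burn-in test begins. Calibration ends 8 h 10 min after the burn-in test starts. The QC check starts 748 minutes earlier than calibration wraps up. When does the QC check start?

Calibration ends at 13:05 + 490 min = 21:15.
The QC check starts at 21:15 − 748 min = 08:47.

08:47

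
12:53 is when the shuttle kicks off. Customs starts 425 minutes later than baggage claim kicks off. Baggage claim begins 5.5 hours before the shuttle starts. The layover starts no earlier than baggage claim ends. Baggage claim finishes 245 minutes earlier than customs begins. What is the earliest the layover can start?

Baggage claim starts at 12:53 − 330 min = 07:23.
Customs starts at 07:23 + 425 min = 14:28.
Baggage claim ends at 14:28 − 245 min = 10:23.
The layover is bounded by baggage claim, so the earliest it can start is 10:23.

10:23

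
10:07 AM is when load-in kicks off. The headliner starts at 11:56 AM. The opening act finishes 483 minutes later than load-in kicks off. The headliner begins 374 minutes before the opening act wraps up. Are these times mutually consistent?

The opening act ends at 10:07 AM + 483 min = 6:10 PM.
The headliner starts at 6:10 PM − 374 min = 11:56 AM.
That matches the stated 11:56 AM, so the schedule is consistent.

Yes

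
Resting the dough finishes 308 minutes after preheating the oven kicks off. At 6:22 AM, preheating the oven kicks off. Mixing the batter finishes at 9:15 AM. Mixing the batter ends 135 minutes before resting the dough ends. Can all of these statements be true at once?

Resting the dough ends at 6:22 AM + 308 min = 11:30 AM.
Mixing the batter ends at 11:30 AM − 135 min = 9:15 AM.
That matches the stated 9:15 AM, so the schedule is consistent.

Yes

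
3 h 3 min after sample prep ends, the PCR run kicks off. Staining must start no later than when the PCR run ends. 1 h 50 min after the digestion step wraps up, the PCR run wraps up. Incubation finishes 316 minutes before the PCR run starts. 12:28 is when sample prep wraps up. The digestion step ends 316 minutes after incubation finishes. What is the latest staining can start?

17:21

The PCR run starts at 12:28 + 183 min = 15:31.
Incubation ends at 15:31 − 316 min = 10:15.
The digestion step ends at 10:15 + 316 min = 15:31.
The PCR run ends at 15:31 + 110 min = 17:21.
Staining is bounded by the PCR run, so the latest it can start is 17:21.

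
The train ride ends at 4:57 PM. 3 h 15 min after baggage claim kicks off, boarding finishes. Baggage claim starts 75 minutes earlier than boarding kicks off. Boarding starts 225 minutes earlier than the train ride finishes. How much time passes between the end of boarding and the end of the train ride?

1 hour 45 minutes

Boarding starts at 4:57 PM − 225 min = 1:12 PM.
Baggage claim starts at 1:12 PM − 75 min = 11:57 AM.
Boarding ends at 11:57 AM + 195 min = 3:12 PM.
From 3:12 PM to 4:57 PM is 1 hour 45 minutes.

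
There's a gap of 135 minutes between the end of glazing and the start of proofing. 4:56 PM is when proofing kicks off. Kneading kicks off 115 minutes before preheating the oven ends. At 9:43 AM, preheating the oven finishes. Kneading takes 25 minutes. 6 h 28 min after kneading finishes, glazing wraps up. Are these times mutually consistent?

Yes

Kneading starts at 9:43 AM − 115 min = 7:48 AM.
Kneading ends at 7:48 AM + 25 min = 8:13 AM.
Glazing ends at 8:13 AM + 388 min = 2:41 PM.
Proofing starts at 2:41 PM + 135 min = 4:56 PM.
That matches the stated 4:56 PM, so the schedule is consistent.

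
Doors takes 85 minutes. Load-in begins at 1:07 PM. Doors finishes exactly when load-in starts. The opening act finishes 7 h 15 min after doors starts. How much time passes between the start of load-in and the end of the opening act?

5 h 50 min

Doors ends at 1:07 PM.
Doors starts at 1:07 PM − 85 min = 11:42 AM.
The opening act ends at 11:42 AM + 435 min = 6:57 PM.
From 1:07 PM to 6:57 PM is 5 h 50 min.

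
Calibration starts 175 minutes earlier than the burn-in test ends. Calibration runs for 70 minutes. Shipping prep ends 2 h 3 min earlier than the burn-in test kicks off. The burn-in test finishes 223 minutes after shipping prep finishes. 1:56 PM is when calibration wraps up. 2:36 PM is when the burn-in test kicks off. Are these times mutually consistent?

Shipping prep ends at 2:36 PM − 123 min = 12:33 PM.
The burn-in test ends at 12:33 PM + 223 min = 4:16 PM.
Calibration starts at 4:16 PM − 175 min = 1:21 PM.
Calibration ends at 1:21 PM + 70 min = 2:31 PM.
But calibration is also said to end at 1:56 PM — a 35-minute conflict.

No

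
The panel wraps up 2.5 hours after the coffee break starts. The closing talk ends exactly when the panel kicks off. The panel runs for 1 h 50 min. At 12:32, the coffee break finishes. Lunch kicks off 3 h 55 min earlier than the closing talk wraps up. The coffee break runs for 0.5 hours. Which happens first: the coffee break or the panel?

the coffee break

The coffee break starts at 12:32 − 30 min = 12:02.
The panel ends at 12:02 + 150 min = 14:32.
The panel starts at 14:32 − 110 min = 12:42.
The coffee break starts at 12:02 and the panel starts at 12:42, so the coffee break is first.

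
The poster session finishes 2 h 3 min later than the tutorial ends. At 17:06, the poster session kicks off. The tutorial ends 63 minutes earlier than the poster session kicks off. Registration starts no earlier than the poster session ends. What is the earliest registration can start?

18:06

The tutorial ends at 17:06 − 63 min = 16:03.
The poster session ends at 16:03 + 123 min = 18:06.
Registration is bounded by the poster session, so the earliest it can start is 18:06.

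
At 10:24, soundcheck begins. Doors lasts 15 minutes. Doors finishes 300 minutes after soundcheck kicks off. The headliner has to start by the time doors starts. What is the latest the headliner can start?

Doors ends at 10:24 + 300 min = 15:24.
Doors starts at 15:24 − 15 min = 15:09.
The headliner is bounded by doors, so the latest it can start is 15:09.

15:09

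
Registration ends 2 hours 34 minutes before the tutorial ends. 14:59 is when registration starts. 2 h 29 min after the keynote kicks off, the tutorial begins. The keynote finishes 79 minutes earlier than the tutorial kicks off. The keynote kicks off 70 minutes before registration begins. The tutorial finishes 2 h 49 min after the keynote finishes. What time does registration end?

15:14

The keynote starts at 14:59 − 70 min = 13:49.
The tutorial starts at 13:49 + 149 min = 16:18.
The keynote ends at 16:18 − 79 min = 14:59.
The tutorial ends at 14:59 + 169 min = 17:48.
Registration ends at 17:48 − 154 min = 15:14.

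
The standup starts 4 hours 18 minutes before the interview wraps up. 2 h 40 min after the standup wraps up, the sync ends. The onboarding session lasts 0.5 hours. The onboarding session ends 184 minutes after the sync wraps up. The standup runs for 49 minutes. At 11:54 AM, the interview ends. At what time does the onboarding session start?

The standup starts at 11:54 AM − 258 min = 7:36 AM.
The standup ends at 7:36 AM + 49 min = 8:25 AM.
The sync ends at 8:25 AM + 160 min = 11:05 AM.
The onboarding session ends at 11:05 AM + 184 min = 2:09 PM.
The onboarding session starts at 2:09 PM − 30 min = 1:39 PM.

1:39 PM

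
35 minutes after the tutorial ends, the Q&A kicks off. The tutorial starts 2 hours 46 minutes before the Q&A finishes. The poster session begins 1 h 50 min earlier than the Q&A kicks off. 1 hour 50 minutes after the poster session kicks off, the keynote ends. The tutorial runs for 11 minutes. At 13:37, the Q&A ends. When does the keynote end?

The tutorial starts at 13:37 − 166 min = 10:51.
The tutorial ends at 10:51 + 11 min = 11:02.
The Q&A starts at 11:02 + 35 min = 11:37.
The poster session starts at 11:37 − 110 min = 09:47.
The keynote ends at 09:47 + 110 min = 11:37.

11:37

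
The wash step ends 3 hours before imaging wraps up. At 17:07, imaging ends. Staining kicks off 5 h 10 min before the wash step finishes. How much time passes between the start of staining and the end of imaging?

8 h 10 min

The wash step ends at 17:07 − 180 min = 14:07.
Staining starts at 14:07 − 310 min = 08:57.
From 08:57 to 17:07 is 8 h 10 min.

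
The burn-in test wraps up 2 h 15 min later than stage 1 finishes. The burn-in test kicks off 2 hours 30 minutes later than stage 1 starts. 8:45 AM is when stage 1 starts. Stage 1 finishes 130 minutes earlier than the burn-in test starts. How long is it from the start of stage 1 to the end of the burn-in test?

2 h 35 min

The burn-in test starts at 8:45 AM + 150 min = 11:15 AM.
Stage 1 ends at 11:15 AM − 130 min = 9:05 AM.
The burn-in test ends at 9:05 AM + 135 min = 11:20 AM.
From 8:45 AM to 11:20 AM is 2 h 35 min.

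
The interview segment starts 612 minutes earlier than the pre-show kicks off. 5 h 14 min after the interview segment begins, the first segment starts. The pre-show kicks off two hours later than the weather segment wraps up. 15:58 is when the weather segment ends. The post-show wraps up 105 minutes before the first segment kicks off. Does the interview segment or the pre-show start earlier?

the interview segment

The pre-show starts at 15:58 + 120 min = 17:58.
The interview segment starts at 17:58 − 612 min = 07:46.
The interview segment starts at 07:46 and the pre-show starts at 17:58, so the interview segment is first.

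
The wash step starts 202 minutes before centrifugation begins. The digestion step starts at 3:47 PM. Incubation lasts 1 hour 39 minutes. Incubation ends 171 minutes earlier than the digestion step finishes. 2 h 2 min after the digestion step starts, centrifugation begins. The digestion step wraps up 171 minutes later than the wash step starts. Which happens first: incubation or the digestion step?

incubation

Centrifugation starts at 3:47 PM + 122 min = 5:49 PM.
The wash step starts at 5:49 PM − 202 min = 2:27 PM.
The digestion step ends at 2:27 PM + 171 min = 5:18 PM.
Incubation ends at 5:18 PM − 171 min = 2:27 PM.
Incubation starts at 2:27 PM − 99 min = 12:48 PM.
Incubation starts at 12:48 PM and the digestion step starts at 3:47 PM, so incubation is first.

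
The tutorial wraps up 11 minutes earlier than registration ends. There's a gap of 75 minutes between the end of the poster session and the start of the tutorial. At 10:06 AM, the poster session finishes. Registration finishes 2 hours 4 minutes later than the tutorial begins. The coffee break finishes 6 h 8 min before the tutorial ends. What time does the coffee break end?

The tutorial starts at 10:06 AM + 75 min = 11:21 AM.
Registration ends at 11:21 AM + 124 min = 1:25 PM.
The tutorial ends at 1:25 PM − 11 min = 1:14 PM.
The coffee break ends at 1:14 PM − 368 min = 7:06 AM.

7:06 AM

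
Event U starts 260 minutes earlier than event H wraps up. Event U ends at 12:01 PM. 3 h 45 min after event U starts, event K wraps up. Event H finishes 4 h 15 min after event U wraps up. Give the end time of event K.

Event H ends at 12:01 PM + 255 min = 4:16 PM.
Event U starts at 4:16 PM − 260 min = 11:56 AM.
Event K ends at 11:56 AM + 225 min = 3:41 PM.

3:41 PM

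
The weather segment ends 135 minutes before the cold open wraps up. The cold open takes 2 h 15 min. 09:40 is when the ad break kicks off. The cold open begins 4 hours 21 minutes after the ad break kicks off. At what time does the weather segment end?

14:01

The cold open starts at 09:40 + 261 min = 14:01.
The cold open ends at 14:01 + 135 min = 16:16.
The weather segment ends at 16:16 − 135 min = 14:01.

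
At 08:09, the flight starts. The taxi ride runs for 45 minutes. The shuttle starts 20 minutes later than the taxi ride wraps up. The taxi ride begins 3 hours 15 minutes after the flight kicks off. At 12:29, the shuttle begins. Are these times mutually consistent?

The taxi ride starts at 08:09 + 195 min = 11:24.
The taxi ride ends at 11:24 + 45 min = 12:09.
The shuttle starts at 12:09 + 20 min = 12:29.
That matches the stated 12:29, so the schedule is consistent.

Yes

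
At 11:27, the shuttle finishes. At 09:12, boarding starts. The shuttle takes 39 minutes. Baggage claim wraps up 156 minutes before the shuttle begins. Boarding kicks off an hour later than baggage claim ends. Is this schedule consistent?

The shuttle starts at 11:27 − 39 min = 10:48.
Baggage claim ends at 10:48 − 156 min = 08:12.
Boarding starts at 08:12 + 60 min = 09:12.
That matches the stated 09:12, so the schedule is consistent.

Yes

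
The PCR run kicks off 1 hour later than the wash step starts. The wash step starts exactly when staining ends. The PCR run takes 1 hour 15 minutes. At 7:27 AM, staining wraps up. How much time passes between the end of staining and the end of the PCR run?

The wash step starts at 7:27 AM.
The PCR run starts at 7:27 AM + 60 min = 8:27 AM.
The PCR run ends at 8:27 AM + 75 min = 9:42 AM.
From 7:27 AM to 9:42 AM is 135 minutes.

135 minutes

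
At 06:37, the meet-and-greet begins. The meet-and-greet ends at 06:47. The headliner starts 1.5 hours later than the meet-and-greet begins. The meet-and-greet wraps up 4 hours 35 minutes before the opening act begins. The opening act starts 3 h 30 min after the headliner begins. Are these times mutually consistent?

No

The headliner starts at 06:37 + 90 min = 08:07.
The opening act starts at 08:07 + 210 min = 11:37.
The meet-and-greet ends at 11:37 − 275 min = 07:02.
But the meet-and-greet is also said to end at 06:47 — a 15-minute conflict.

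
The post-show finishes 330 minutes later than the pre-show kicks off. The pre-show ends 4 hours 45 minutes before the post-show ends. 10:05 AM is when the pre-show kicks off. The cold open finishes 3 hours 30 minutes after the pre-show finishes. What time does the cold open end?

The post-show ends at 10:05 AM + 330 min = 3:35 PM.
The pre-show ends at 3:35 PM − 285 min = 10:50 AM.
The cold open ends at 10:50 AM + 210 min = 2:20 PM.

2:20 PM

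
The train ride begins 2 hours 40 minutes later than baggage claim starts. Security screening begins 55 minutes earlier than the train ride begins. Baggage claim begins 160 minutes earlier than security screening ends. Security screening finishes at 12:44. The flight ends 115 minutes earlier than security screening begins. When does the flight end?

Baggage claim starts at 12:44 − 160 min = 10:04.
The train ride starts at 10:04 + 160 min = 12:44.
Security screening starts at 12:44 − 55 min = 11:49.
The flight ends at 11:49 − 115 min = 09:54.

09:54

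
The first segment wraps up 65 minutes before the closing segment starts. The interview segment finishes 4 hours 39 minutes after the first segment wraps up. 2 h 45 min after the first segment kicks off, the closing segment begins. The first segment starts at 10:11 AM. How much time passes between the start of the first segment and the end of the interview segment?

6 h 19 min

The closing segment starts at 10:11 AM + 165 min = 12:56 PM.
The first segment ends at 12:56 PM − 65 min = 11:51 AM.
The interview segment ends at 11:51 AM + 279 min = 4:30 PM.
From 10:11 AM to 4:30 PM is 6 h 19 min.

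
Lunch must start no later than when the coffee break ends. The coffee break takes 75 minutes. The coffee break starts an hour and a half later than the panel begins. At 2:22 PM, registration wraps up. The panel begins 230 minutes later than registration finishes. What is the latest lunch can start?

The panel starts at 2:22 PM + 230 min = 6:12 PM.
The coffee break starts at 6:12 PM + 90 min = 7:42 PM.
The coffee break ends at 7:42 PM + 75 min = 8:57 PM.
Lunch is bounded by the coffee break, so the latest it can start is 8:57 PM.

8:57 PM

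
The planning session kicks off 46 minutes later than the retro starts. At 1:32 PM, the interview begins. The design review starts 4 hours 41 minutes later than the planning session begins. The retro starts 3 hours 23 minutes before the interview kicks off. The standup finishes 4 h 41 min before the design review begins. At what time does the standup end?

10:55 AM

The retro starts at 1:32 PM − 203 min = 10:09 AM.
The planning session starts at 10:09 AM + 46 min = 10:55 AM.
The design review starts at 10:55 AM + 281 min = 3:36 PM.
The standup ends at 3:36 PM − 281 min = 10:55 AM.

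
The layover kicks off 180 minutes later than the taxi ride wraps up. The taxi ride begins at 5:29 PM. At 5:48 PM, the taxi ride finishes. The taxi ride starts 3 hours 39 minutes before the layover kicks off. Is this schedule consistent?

No

The layover starts at 5:48 PM + 180 min = 8:48 PM.
The taxi ride starts at 8:48 PM − 219 min = 5:09 PM.
But the taxi ride is also said to start at 5:29 PM — a 20-minute conflict.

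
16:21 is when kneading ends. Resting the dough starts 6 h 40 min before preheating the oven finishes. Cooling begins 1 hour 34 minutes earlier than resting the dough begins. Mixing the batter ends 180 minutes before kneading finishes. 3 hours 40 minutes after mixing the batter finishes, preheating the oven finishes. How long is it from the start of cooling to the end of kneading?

Mixing the batter ends at 16:21 − 180 min = 13:21.
Preheating the oven ends at 13:21 + 220 min = 17:01.
Resting the dough starts at 17:01 − 400 min = 10:21.
Cooling starts at 10:21 − 94 min = 08:47.
From 08:47 to 16:21 is 7 h 34 min.

7 h 34 min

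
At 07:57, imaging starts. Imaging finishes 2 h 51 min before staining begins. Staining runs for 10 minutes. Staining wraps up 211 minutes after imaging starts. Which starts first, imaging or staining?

imaging

Staining ends at 07:57 + 211 min = 11:28.
Staining starts at 11:28 − 10 min = 11:18.
Imaging starts at 07:57 and staining starts at 11:18, so imaging is first.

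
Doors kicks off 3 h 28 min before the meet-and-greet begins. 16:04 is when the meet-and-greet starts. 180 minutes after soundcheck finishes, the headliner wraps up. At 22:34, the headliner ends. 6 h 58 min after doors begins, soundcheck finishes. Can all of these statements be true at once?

Doors starts at 16:04 − 208 min = 12:36.
Soundcheck ends at 12:36 + 418 min = 19:34.
The headliner ends at 19:34 + 180 min = 22:34.
That matches the stated 22:34, so the schedule is consistent.

Yes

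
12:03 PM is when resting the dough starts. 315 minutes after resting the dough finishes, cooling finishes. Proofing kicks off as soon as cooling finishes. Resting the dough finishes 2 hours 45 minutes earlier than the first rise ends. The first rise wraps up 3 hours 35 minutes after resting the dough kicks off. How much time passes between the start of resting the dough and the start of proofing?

365 minutes

The first rise ends at 12:03 PM + 215 min = 3:38 PM.
Resting the dough ends at 3:38 PM − 165 min = 12:53 PM.
Cooling ends at 12:53 PM + 315 min = 6:08 PM.
So proofing starts at 6:08 PM.
From 12:03 PM to 6:08 PM is 365 minutes.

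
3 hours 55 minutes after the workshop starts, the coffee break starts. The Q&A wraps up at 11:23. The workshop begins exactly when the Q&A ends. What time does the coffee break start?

15:18

The workshop starts at 11:23.
The coffee break starts at 11:23 + 235 min = 15:18.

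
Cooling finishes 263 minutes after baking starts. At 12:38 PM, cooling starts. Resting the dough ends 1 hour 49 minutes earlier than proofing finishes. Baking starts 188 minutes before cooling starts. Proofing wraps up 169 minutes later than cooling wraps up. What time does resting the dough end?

2:53 PM

Baking starts at 12:38 PM − 188 min = 9:30 AM.
Cooling ends at 9:30 AM + 263 min = 1:53 PM.
Proofing ends at 1:53 PM + 169 min = 4:42 PM.
Resting the dough ends at 4:42 PM − 109 min = 2:53 PM.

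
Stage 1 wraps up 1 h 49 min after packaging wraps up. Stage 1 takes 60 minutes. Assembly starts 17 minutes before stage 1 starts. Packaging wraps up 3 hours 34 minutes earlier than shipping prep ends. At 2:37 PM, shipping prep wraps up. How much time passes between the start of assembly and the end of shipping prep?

3 hours 2 minutes

Packaging ends at 2:37 PM − 214 min = 11:03 AM.
Stage 1 ends at 11:03 AM + 109 min = 12:52 PM.
Stage 1 starts at 12:52 PM − 60 min = 11:52 AM.
Assembly starts at 11:52 AM − 17 min = 11:35 AM.
From 11:35 AM to 2:37 PM is 3 hours 2 minutes.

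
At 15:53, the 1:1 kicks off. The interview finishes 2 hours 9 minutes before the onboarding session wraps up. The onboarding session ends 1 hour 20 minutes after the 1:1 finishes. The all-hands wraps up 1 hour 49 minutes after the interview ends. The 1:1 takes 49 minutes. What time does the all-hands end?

17:42

The 1:1 ends at 15:53 + 49 min = 16:42.
The onboarding session ends at 16:42 + 80 min = 18:02.
The interview ends at 18:02 − 129 min = 15:53.
The all-hands ends at 15:53 + 109 min = 17:42.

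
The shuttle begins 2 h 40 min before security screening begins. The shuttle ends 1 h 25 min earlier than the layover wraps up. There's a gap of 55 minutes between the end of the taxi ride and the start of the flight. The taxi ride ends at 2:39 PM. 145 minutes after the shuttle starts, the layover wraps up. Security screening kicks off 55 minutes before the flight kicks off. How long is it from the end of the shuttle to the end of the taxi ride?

The flight starts at 2:39 PM + 55 min = 3:34 PM.
Security screening starts at 3:34 PM − 55 min = 2:39 PM.
The shuttle starts at 2:39 PM − 160 min = 11:59 AM.
The layover ends at 11:59 AM + 145 min = 2:24 PM.
The shuttle ends at 2:24 PM − 85 min = 12:59 PM.
From 12:59 PM to 2:39 PM is 1 h 40 min.

1 h 40 min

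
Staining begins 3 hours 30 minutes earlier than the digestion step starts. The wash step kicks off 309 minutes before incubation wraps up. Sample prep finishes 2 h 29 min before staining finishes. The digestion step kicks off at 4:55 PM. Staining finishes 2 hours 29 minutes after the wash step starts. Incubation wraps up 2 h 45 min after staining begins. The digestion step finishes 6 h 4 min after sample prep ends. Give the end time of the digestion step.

5:05 PM

Staining starts at 4:55 PM − 210 min = 1:25 PM.
Incubation ends at 1:25 PM + 165 min = 4:10 PM.
The wash step starts at 4:10 PM − 309 min = 11:01 AM.
Staining ends at 11:01 AM + 149 min = 1:30 PM.
Sample prep ends at 1:30 PM − 149 min = 11:01 AM.
The digestion step ends at 11:01 AM + 364 min = 5:05 PM.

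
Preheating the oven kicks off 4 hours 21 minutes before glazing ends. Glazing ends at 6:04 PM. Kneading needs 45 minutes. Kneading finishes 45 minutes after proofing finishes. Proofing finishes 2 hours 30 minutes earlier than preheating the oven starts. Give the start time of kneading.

Preheating the oven starts at 6:04 PM − 261 min = 1:43 PM.
Proofing ends at 1:43 PM − 150 min = 11:13 AM.
Kneading ends at 11:13 AM + 45 min = 11:58 AM.
Kneading starts at 11:58 AM − 45 min = 11:13 AM.

11:13 AM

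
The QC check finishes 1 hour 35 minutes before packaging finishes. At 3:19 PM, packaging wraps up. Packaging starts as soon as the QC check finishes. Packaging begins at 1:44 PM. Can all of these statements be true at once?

The QC check ends at 3:19 PM − 95 min = 1:44 PM.
So packaging starts at 1:44 PM.
That matches the stated 1:44 PM, so the schedule is consistent.

Yes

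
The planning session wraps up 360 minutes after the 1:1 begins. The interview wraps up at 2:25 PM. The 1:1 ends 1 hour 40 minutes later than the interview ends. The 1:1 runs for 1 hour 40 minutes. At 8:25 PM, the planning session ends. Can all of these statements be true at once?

Yes

The 1:1 ends at 2:25 PM + 100 min = 4:05 PM.
The 1:1 starts at 4:05 PM − 100 min = 2:25 PM.
The planning session ends at 2:25 PM + 360 min = 8:25 PM.
That matches the stated 8:25 PM, so the schedule is consistent.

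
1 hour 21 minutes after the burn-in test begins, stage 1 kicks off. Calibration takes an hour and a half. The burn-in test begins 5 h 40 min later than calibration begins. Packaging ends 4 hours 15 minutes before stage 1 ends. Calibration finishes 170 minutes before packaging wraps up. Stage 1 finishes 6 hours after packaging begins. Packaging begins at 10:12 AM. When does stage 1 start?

2:38 PM

Stage 1 ends at 10:12 AM + 360 min = 4:12 PM.
Packaging ends at 4:12 PM − 255 min = 11:57 AM.
Calibration ends at 11:57 AM − 170 min = 9:07 AM.
Calibration starts at 9:07 AM − 90 min = 7:37 AM.
The burn-in test starts at 7:37 AM + 340 min = 1:17 PM.
Stage 1 starts at 1:17 PM + 81 min = 2:38 PM.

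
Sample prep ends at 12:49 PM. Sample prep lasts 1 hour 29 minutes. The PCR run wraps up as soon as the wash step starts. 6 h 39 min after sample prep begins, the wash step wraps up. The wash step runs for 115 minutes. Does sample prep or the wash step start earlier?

sample prep

Sample prep starts at 12:49 PM − 89 min = 11:20 AM.
The wash step ends at 11:20 AM + 399 min = 5:59 PM.
The wash step starts at 5:59 PM − 115 min = 4:04 PM.
Sample prep starts at 11:20 AM and the wash step starts at 4:04 PM, so sample prep is first.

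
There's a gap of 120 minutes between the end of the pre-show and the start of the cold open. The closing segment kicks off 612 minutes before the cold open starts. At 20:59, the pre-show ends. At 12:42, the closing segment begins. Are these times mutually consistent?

No

The cold open starts at 20:59 + 120 min = 22:59.
The closing segment starts at 22:59 − 612 min = 12:47.
But the closing segment is also said to start at 12:42 — a 5-minute conflict.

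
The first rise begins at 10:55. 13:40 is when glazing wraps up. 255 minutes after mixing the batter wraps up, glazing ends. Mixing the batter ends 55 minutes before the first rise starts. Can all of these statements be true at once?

Mixing the batter ends at 10:55 − 55 min = 10:00.
Glazing ends at 10:00 + 255 min = 14:15.
But glazing is also said to end at 13:40 — a 35-minute conflict.

No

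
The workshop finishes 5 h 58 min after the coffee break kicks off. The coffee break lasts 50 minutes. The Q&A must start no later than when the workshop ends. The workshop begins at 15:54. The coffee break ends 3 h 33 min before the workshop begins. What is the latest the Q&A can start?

The coffee break ends at 15:54 − 213 min = 12:21.
The coffee break starts at 12:21 − 50 min = 11:31.
The workshop ends at 11:31 + 358 min = 17:29.
The Q&A is bounded by the workshop, so the latest it can start is 17:29.

17:29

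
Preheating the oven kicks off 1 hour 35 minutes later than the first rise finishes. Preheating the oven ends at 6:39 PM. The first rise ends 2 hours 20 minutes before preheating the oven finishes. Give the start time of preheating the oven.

5:54 PM

The first rise ends at 6:39 PM − 140 min = 4:19 PM.
Preheating the oven starts at 4:19 PM + 95 min = 5:54 PM.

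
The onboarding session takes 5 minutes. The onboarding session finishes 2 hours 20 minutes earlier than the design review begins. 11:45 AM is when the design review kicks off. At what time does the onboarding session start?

The onboarding session ends at 11:45 AM − 140 min = 9:25 AM.
The onboarding session starts at 9:25 AM − 5 min = 9:20 AM.

9:20 AM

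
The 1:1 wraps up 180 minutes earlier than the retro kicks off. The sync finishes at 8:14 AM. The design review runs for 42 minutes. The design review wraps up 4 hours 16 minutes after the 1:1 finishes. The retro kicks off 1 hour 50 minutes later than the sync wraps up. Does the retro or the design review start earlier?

the retro

The retro starts at 8:14 AM + 110 min = 10:04 AM.
The 1:1 ends at 10:04 AM − 180 min = 7:04 AM.
The design review ends at 7:04 AM + 256 min = 11:20 AM.
The design review starts at 11:20 AM − 42 min = 10:38 AM.
The retro starts at 10:04 AM and the design review starts at 10:38 AM, so the retro is first.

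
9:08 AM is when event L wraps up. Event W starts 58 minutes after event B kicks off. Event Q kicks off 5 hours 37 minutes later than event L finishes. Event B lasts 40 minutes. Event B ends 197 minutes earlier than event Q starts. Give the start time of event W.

11:46 AM

Event Q starts at 9:08 AM + 337 min = 2:45 PM.
Event B ends at 2:45 PM − 197 min = 11:28 AM.
Event B starts at 11:28 AM − 40 min = 10:48 AM.
Event W starts at 10:48 AM + 58 min = 11:46 AM.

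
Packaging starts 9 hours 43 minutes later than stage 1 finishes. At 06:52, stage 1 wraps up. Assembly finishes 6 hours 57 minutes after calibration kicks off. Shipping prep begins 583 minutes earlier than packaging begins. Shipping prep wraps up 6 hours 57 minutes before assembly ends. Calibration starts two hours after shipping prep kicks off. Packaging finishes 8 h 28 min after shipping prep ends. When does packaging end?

17:20

Packaging starts at 06:52 + 583 min = 16:35.
Shipping prep starts at 16:35 − 583 min = 06:52.
Calibration starts at 06:52 + 120 min = 08:52.
Assembly ends at 08:52 + 417 min = 15:49.
Shipping prep ends at 15:49 − 417 min = 08:52.
Packaging ends at 08:52 + 508 min = 17:20.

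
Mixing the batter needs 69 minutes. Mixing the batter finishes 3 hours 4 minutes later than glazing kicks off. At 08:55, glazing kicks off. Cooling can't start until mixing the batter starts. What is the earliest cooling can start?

10:50

Mixing the batter ends at 08:55 + 184 min = 11:59.
Mixing the batter starts at 11:59 − 69 min = 10:50.
Cooling is bounded by mixing the batter, so the earliest it can start is 10:50.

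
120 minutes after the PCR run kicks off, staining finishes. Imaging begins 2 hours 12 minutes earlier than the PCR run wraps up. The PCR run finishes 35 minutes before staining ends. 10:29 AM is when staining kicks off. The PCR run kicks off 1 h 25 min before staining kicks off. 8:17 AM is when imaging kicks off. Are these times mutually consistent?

Yes

The PCR run starts at 10:29 AM − 85 min = 9:04 AM.
Staining ends at 9:04 AM + 120 min = 11:04 AM.
The PCR run ends at 11:04 AM − 35 min = 10:29 AM.
Imaging starts at 10:29 AM − 132 min = 8:17 AM.
That matches the stated 8:17 AM, so the schedule is consistent.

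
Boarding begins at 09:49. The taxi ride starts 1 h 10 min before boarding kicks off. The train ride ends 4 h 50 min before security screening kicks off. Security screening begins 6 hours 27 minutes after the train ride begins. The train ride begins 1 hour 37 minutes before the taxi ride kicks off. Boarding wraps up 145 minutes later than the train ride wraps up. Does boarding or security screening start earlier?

The taxi ride starts at 09:49 − 70 min = 08:39.
The train ride starts at 08:39 − 97 min = 07:02.
Security screening starts at 07:02 + 387 min = 13:29.
Boarding starts at 09:49 and security screening starts at 13:29, so boarding is first.

boarding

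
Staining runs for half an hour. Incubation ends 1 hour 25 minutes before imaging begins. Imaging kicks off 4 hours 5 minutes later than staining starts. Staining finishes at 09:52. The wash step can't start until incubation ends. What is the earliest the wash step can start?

Staining starts at 09:52 − 30 min = 09:22.
Imaging starts at 09:22 + 245 min = 13:27.
Incubation ends at 13:27 − 85 min = 12:02.
The wash step is bounded by incubation, so the earliest it can start is 12:02.

12:02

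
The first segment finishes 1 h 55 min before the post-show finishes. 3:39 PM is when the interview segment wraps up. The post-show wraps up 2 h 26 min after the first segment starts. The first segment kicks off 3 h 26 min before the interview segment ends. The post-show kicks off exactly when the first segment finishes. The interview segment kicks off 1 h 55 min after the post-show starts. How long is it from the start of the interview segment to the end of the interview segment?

an hour

The first segment starts at 3:39 PM − 206 min = 12:13 PM.
The post-show ends at 12:13 PM + 146 min = 2:39 PM.
The first segment ends at 2:39 PM − 115 min = 12:44 PM.
So the post-show starts at 12:44 PM.
The interview segment starts at 12:44 PM + 115 min = 2:39 PM.
From 2:39 PM to 3:39 PM is an hour.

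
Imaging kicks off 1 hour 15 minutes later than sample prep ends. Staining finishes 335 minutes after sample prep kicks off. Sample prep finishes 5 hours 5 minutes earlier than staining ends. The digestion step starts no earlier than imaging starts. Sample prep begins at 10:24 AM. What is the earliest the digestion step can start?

12:09 PM

Staining ends at 10:24 AM + 335 min = 3:59 PM.
Sample prep ends at 3:59 PM − 305 min = 10:54 AM.
Imaging starts at 10:54 AM + 75 min = 12:09 PM.
The digestion step is bounded by imaging, so the earliest it can start is 12:09 PM.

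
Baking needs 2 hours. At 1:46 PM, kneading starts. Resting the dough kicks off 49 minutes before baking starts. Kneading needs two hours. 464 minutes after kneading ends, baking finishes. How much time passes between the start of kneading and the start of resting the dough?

6 hours 55 minutes

Kneading ends at 1:46 PM + 120 min = 3:46 PM.
Baking ends at 3:46 PM + 464 min = 11:30 PM.
Baking starts at 11:30 PM − 120 min = 9:30 PM.
Resting the dough starts at 9:30 PM − 49 min = 8:41 PM.
From 1:46 PM to 8:41 PM is 6 hours 55 minutes.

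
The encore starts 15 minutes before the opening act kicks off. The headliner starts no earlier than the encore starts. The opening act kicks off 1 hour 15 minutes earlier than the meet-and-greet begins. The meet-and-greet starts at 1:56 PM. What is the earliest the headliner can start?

12:26 PM

The opening act starts at 1:56 PM − 75 min = 12:41 PM.
The encore starts at 12:41 PM − 15 min = 12:26 PM.
The headliner is bounded by the encore, so the earliest it can start is 12:26 PM.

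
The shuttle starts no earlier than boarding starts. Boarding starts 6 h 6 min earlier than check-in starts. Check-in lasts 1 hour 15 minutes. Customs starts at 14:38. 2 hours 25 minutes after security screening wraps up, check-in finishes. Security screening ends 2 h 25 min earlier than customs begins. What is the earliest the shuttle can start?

Security screening ends at 14:38 − 145 min = 12:13.
Check-in ends at 12:13 + 145 min = 14:38.
Check-in starts at 14:38 − 75 min = 13:23.
Boarding starts at 13:23 − 366 min = 07:17.
The shuttle is bounded by boarding, so the earliest it can start is 07:17.

07:17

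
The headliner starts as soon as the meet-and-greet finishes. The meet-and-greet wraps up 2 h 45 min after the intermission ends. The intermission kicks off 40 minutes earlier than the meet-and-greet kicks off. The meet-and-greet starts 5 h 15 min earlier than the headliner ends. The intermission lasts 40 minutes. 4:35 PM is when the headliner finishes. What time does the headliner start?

The meet-and-greet starts at 4:35 PM − 315 min = 11:20 AM.
The intermission starts at 11:20 AM − 40 min = 10:40 AM.
The intermission ends at 10:40 AM + 40 min = 11:20 AM.
The meet-and-greet ends at 11:20 AM + 165 min = 2:05 PM.
So the headliner starts at 2:05 PM.

2:05 PM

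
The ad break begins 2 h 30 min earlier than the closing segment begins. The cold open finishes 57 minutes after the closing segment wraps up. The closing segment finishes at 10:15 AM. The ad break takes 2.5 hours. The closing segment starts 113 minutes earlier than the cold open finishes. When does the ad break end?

The cold open ends at 10:15 AM + 57 min = 11:12 AM.
The closing segment starts at 11:12 AM − 113 min = 9:19 AM.
The ad break starts at 9:19 AM − 150 min = 6:49 AM.
The ad break ends at 6:49 AM + 150 min = 9:19 AM.

9:19 AM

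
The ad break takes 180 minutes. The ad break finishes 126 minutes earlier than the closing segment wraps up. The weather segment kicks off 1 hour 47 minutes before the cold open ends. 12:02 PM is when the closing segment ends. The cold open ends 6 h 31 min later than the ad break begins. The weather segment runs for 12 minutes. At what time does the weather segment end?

11:52 AM

The ad break ends at 12:02 PM − 126 min = 9:56 AM.
The ad break starts at 9:56 AM − 180 min = 6:56 AM.
The cold open ends at 6:56 AM + 391 min = 1:27 PM.
The weather segment starts at 1:27 PM − 107 min = 11:40 AM.
The weather segment ends at 11:40 AM + 12 min = 11:52 AM.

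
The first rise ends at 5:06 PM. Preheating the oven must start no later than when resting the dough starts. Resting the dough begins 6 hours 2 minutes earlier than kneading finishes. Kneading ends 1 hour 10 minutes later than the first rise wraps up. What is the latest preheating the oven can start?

Kneading ends at 5:06 PM + 70 min = 6:16 PM.
Resting the dough starts at 6:16 PM − 362 min = 12:14 PM.
Preheating the oven is bounded by resting the dough, so the latest it can start is 12:14 PM.

12:14 PM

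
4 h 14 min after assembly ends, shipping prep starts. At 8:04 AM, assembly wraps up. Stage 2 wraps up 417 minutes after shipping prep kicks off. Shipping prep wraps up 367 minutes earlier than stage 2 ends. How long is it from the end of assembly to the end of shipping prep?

5 h 4 min

Shipping prep starts at 8:04 AM + 254 min = 12:18 PM.
Stage 2 ends at 12:18 PM + 417 min = 7:15 PM.
Shipping prep ends at 7:15 PM − 367 min = 1:08 PM.
From 8:04 AM to 1:08 PM is 5 h 4 min.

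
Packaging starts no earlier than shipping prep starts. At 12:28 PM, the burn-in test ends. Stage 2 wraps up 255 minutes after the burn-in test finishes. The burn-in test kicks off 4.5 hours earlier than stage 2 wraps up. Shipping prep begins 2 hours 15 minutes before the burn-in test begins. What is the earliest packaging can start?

Stage 2 ends at 12:28 PM + 255 min = 4:43 PM.
The burn-in test starts at 4:43 PM − 270 min = 12:13 PM.
Shipping prep starts at 12:13 PM − 135 min = 9:58 AM.
Packaging is bounded by shipping prep, so the earliest it can start is 9:58 AM.

9:58 AM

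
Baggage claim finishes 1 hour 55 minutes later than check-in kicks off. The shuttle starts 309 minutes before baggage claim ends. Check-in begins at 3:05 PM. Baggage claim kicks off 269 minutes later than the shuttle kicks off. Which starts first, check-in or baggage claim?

check-in

Baggage claim ends at 3:05 PM + 115 min = 5:00 PM.
The shuttle starts at 5:00 PM − 309 min = 11:51 AM.
Baggage claim starts at 11:51 AM + 269 min = 4:20 PM.
Check-in starts at 3:05 PM and baggage claim starts at 4:20 PM, so check-in is first.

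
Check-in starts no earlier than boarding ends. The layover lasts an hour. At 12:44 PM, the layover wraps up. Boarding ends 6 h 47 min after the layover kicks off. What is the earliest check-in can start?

The layover starts at 12:44 PM − 60 min = 11:44 AM.
Boarding ends at 11:44 AM + 407 min = 6:31 PM.
Check-in is bounded by boarding, so the earliest it can start is 6:31 PM.

6:31 PM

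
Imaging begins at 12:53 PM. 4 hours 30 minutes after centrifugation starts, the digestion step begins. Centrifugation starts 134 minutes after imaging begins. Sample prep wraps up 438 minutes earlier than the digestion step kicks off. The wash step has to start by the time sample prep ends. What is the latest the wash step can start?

12:19 PM

Centrifugation starts at 12:53 PM + 134 min = 3:07 PM.
The digestion step starts at 3:07 PM + 270 min = 7:37 PM.
Sample prep ends at 7:37 PM − 438 min = 12:19 PM.
The wash step is bounded by sample prep, so the latest it can start is 12:19 PM.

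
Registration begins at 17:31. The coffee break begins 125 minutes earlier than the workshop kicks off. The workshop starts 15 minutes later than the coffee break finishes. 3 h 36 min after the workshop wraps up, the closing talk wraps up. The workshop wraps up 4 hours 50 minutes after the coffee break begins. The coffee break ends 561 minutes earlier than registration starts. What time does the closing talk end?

14:46

The coffee break ends at 17:31 − 561 min = 08:10.
The workshop starts at 08:10 + 15 min = 08:25.
The coffee break starts at 08:25 − 125 min = 06:20.
The workshop ends at 06:20 + 290 min = 11:10.
The closing talk ends at 11:10 + 216 min = 14:46.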